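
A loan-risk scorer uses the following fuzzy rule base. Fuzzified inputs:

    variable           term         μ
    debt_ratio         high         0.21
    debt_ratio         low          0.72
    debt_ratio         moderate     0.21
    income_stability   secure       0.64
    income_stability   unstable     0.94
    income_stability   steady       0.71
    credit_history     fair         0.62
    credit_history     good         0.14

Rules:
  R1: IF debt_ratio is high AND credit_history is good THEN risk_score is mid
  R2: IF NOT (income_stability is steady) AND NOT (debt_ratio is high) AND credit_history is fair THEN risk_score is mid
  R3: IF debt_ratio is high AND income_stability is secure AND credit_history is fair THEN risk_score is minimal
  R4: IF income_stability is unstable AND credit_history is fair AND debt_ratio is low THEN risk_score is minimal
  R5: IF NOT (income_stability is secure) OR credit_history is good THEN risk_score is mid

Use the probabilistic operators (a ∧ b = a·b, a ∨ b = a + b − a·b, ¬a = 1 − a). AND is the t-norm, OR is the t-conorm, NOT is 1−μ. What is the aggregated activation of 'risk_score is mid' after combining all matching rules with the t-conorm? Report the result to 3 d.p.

R1: high=0.21, good=0.14; AND[a·b] → w = 0.0294
R2: ¬steady=1−0.71=0.29, ¬high=1−0.21=0.79, fair=0.62; AND[a·b] → w = 0.1420
R3: high=0.21, secure=0.64, fair=0.62; AND[a·b] → w = 0.0833
R4: unstable=0.94, fair=0.62, low=0.72; AND[a·b] → w = 0.4196
R5: ¬secure=1−0.64=0.36, good=0.14; OR[a + b − a·b] → w = 0.4496
Rules with consequent 'mid': {R1, R2, R5} → strengths 0.0294, 0.1420, 0.4496
Aggregate via t-conorm [a + b − a·b]: 0.5417

0.542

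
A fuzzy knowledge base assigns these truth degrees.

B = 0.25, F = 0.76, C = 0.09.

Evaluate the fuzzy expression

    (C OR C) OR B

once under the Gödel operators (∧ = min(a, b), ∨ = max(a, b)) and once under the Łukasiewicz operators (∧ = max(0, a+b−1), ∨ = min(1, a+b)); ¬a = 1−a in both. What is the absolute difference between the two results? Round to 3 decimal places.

Under Gödel:
  C OR C = max(a, b) on (0.09, 0.09) = 0.09
  (C OR C) OR B = max(a, b) on (0.09, 0.25) = 0.25
  → value = 0.2500
Under Łukasiewicz:
  C OR C = min(1, a+b) on (0.09, 0.09) = 0.18
  (C OR C) OR B = min(1, a+b) on (0.18, 0.25) = 0.43
  → value = 0.4300
|0.2500 − 0.4300| = 0.180

0.180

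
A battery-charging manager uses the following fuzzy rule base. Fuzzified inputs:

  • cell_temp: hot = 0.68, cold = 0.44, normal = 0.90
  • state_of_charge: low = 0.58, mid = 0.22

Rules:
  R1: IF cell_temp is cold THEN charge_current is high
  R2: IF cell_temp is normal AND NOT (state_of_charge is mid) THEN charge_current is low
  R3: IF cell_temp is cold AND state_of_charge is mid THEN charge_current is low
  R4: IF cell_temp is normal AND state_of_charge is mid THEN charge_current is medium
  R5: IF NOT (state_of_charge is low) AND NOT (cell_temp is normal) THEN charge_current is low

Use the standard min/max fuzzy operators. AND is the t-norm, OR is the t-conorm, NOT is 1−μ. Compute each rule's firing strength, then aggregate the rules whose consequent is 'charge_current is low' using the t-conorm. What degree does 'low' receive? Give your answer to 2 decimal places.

0.78

R1: cold=0.44 → w = 0.44
R2: normal=0.90, ¬mid=1−0.22=0.78; AND[min(a, b)] → w = 0.78
R3: cold=0.44, mid=0.22; AND[min(a, b)] → w = 0.22
R4: normal=0.90, mid=0.22; AND[min(a, b)] → w = 0.22
R5: ¬low=1−0.58=0.42, ¬normal=1−0.90=0.10; AND[min(a, b)] → w = 0.10
Rules with consequent 'low': {R2, R3, R5} → strengths 0.78, 0.22, 0.10
Aggregate via t-conorm [max(a, b)]: 0.78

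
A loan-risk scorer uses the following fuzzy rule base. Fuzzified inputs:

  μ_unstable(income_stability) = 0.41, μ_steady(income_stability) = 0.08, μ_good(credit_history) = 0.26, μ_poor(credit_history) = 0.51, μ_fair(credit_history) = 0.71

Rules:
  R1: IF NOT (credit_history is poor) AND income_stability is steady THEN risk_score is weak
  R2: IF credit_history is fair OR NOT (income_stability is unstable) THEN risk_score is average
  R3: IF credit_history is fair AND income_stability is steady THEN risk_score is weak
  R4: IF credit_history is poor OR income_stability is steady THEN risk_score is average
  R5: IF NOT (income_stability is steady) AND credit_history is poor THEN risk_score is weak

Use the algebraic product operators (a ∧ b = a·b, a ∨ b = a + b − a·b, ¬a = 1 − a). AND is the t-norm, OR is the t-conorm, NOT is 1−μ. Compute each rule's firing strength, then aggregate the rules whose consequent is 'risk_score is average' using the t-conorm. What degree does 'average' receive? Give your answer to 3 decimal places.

R1: ¬poor=1−0.51=0.49, steady=0.08; AND[a·b] → w = 0.0392
R2: fair=0.71, ¬unstable=1−0.41=0.59; OR[a + b − a·b] → w = 0.8811
R3: fair=0.71, steady=0.08; AND[a·b] → w = 0.0568
R4: poor=0.51, steady=0.08; OR[a + b − a·b] → w = 0.5492
R5: ¬steady=1−0.08=0.92, poor=0.51; AND[a·b] → w = 0.4692
Rules with consequent 'average': {R2, R4} → strengths 0.8811, 0.5492
Aggregate via t-conorm [a + b − a·b]: 0.9464

0.946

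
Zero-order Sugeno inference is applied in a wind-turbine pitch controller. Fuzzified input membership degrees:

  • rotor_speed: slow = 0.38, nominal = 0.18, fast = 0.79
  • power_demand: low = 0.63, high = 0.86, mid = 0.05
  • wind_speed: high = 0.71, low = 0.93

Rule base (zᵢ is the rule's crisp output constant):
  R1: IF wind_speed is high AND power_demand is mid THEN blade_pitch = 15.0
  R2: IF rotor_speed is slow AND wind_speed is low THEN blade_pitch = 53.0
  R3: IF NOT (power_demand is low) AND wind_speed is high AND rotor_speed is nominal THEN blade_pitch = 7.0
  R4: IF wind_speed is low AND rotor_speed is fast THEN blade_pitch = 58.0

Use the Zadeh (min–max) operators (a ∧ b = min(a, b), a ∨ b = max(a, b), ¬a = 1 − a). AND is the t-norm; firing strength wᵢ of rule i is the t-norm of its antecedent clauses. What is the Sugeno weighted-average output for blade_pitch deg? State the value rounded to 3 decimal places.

R1 (z=15.0): high=0.71, mid=0.05; AND[min(a, b)] → w = 0.05
R2 (z=53.0): slow=0.38, low=0.93; AND[min(a, b)] → w = 0.38
R3 (z=7.0): ¬low=1−0.63=0.37, high=0.71, nominal=0.18; AND[min(a, b)] → w = 0.18
R4 (z=58.0): low=0.93, fast=0.79; AND[min(a, b)] → w = 0.79
Weighted average = (0.05·15.0 + 0.38·53.0 + 0.18·7.0 + 0.79·58.0) / (0.05 + 0.38 + 0.18 + 0.79)
  = 67.9700 / 1.4000 = 48.550

48.550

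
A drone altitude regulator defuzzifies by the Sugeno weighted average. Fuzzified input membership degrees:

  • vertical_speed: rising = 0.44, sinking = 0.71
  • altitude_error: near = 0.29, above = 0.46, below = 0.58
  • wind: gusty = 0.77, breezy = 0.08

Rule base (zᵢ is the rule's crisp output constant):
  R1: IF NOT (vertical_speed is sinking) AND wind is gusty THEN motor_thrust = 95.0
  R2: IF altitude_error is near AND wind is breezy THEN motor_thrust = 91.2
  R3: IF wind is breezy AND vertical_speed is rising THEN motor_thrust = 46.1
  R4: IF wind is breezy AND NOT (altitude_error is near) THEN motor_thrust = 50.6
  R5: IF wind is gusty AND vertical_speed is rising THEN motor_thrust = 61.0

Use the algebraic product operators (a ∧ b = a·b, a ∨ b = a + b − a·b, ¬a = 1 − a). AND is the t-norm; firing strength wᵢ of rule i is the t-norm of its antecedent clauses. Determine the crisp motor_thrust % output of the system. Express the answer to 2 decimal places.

71.60

R1 (z=95.0): ¬sinking=1−0.71=0.29, gusty=0.77; AND[a·b] → w = 0.2233
R2 (z=91.2): near=0.29, breezy=0.08; AND[a·b] → w = 0.0232
R3 (z=46.1): breezy=0.08, rising=0.44; AND[a·b] → w = 0.0352
R4 (z=50.6): breezy=0.08, ¬near=1−0.29=0.71; AND[a·b] → w = 0.0568
R5 (z=61.0): gusty=0.77, rising=0.44; AND[a·b] → w = 0.3388
Weighted average = (0.2233·95.0 + 0.0232·91.2 + 0.0352·46.1 + 0.0568·50.6 + 0.3388·61.0) / (0.2233 + 0.0232 + 0.0352 + 0.0568 + 0.3388)
  = 48.4929 / 0.6773 = 71.60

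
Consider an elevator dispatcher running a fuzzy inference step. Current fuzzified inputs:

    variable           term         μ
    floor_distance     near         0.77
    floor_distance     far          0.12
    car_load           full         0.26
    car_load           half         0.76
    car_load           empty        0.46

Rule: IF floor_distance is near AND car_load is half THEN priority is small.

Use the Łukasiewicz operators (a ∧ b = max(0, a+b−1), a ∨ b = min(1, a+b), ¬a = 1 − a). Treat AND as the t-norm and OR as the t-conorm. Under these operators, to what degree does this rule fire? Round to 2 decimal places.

firing strength: near=0.77, half=0.76; AND[max(0, a+b−1)] → w = 0.53

0.53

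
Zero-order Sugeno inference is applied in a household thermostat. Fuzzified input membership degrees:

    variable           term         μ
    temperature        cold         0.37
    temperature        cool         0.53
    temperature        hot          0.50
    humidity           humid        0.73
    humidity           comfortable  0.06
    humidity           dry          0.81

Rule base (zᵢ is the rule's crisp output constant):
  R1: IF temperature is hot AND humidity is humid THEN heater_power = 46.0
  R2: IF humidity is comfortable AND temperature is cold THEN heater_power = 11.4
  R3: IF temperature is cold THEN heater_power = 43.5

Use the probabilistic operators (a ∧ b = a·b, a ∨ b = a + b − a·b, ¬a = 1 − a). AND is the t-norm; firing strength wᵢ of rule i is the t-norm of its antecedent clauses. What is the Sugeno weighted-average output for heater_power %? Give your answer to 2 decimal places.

R1 (z=46.0): hot=0.50, humid=0.73; AND[a·b] → w = 0.3650
R2 (z=11.4): comfortable=0.06, cold=0.37; AND[a·b] → w = 0.0222
R3 (z=43.5): cold=0.37 → w = 0.3700
Weighted average = (0.3650·46.0 + 0.0222·11.4 + 0.3700·43.5) / (0.3650 + 0.0222 + 0.3700)
  = 33.1381 / 0.7572 = 43.76

43.76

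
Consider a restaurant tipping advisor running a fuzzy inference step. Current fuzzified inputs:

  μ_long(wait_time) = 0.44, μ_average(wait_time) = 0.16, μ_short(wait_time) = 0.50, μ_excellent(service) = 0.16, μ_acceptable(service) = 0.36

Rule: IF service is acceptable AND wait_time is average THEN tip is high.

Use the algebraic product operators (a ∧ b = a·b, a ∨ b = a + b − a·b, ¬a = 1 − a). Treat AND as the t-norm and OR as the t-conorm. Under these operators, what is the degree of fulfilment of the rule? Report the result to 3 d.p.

firing strength: acceptable=0.36, average=0.16; AND[a·b] → w = 0.0576

0.058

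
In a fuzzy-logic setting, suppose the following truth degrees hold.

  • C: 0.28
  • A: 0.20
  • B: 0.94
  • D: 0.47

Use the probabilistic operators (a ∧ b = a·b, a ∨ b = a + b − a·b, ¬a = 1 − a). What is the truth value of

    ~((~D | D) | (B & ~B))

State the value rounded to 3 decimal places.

~D = 1 − 0.4700 = 0.5300
~D | D = a + b − a·b on (0.5300, 0.4700) = 0.7509
~B = 1 − 0.9400 = 0.0600
B & ~B = a·b on (0.9400, 0.0600) = 0.0564
(~D | D) | (B & ~B) = a + b − a·b on (0.7509, 0.0564) = 0.7649
~((~D | D) | (B & ~B)) = 1 − 0.7649 = 0.2351

0.235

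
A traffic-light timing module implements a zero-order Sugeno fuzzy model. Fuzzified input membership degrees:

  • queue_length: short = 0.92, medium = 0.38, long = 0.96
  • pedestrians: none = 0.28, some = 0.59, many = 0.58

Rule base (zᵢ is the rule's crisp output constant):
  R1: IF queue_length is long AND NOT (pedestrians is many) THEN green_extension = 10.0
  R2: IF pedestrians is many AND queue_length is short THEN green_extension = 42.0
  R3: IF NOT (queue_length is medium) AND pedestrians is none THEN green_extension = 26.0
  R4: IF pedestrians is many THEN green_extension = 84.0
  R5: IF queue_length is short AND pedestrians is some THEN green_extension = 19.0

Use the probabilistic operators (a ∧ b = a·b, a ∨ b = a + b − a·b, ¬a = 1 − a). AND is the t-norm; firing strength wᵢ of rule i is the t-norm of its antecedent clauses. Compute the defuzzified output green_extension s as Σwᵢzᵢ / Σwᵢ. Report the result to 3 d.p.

R1 (z=10.0): long=0.96, ¬many=1−0.58=0.42; AND[a·b] → w = 0.4032
R2 (z=42.0): many=0.58, short=0.92; AND[a·b] → w = 0.5336
R3 (z=26.0): ¬medium=1−0.38=0.62, none=0.28; AND[a·b] → w = 0.1736
R4 (z=84.0): many=0.58 → w = 0.5800
R5 (z=19.0): short=0.92, some=0.59; AND[a·b] → w = 0.5428
Weighted average = (0.4032·10.0 + 0.5336·42.0 + 0.1736·26.0 + 0.5800·84.0 + 0.5428·19.0) / (0.4032 + 0.5336 + 0.1736 + 0.5800 + 0.5428)
  = 89.9900 / 2.2332 = 40.296

40.296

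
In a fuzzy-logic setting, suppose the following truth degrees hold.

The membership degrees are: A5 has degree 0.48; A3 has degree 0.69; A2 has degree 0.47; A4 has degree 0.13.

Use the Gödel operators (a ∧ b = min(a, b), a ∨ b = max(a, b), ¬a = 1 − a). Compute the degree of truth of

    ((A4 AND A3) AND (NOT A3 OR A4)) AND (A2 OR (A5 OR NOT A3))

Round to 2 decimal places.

0.13

A4 AND A3 = min(a, b) on (0.13, 0.69) = 0.13
NOT A3 = 1 − 0.69 = 0.31
NOT A3 OR A4 = max(a, b) on (0.31, 0.13) = 0.31
(A4 AND A3) AND (NOT A3 OR A4) = min(a, b) on (0.13, 0.31) = 0.13
NOT A3 = 1 − 0.69 = 0.31
A5 OR NOT A3 = max(a, b) on (0.48, 0.31) = 0.48
A2 OR (A5 OR NOT A3) = max(a, b) on (0.47, 0.48) = 0.48
((A4 AND A3) AND (NOT A3 OR A4)) AND (A2 OR (A5 OR NOT A3)) = min(a, b) on (0.13, 0.48) = 0.13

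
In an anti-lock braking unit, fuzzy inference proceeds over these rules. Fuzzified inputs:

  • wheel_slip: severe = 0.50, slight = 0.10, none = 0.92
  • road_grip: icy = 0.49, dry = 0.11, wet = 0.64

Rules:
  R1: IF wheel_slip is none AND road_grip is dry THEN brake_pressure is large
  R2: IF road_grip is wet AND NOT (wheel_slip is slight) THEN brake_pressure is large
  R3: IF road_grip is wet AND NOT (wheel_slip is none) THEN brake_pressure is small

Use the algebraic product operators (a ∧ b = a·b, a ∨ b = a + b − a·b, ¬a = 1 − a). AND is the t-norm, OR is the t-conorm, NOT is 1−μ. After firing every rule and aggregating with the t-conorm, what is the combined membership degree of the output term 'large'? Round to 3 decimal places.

R1: none=0.92, dry=0.11; AND[a·b] → w = 0.1012
R2: wet=0.64, ¬slight=1−0.10=0.90; AND[a·b] → w = 0.5760
R3: wet=0.64, ¬none=1−0.92=0.08; AND[a·b] → w = 0.0512
Rules with consequent 'large': {R1, R2} → strengths 0.1012, 0.5760
Aggregate via t-conorm [a + b − a·b]: 0.6189

0.619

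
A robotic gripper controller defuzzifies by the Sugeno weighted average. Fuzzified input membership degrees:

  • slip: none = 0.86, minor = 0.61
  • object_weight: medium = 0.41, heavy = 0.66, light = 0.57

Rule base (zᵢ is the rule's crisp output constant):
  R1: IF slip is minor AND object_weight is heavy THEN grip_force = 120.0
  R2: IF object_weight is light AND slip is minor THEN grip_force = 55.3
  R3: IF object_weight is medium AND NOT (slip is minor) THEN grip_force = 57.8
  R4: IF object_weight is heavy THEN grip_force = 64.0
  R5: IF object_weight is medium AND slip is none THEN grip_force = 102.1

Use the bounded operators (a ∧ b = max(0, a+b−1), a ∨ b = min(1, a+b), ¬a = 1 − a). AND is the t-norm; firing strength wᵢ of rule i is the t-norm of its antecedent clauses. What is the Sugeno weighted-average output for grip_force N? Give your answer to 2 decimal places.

R1 (z=120.0): minor=0.61, heavy=0.66; AND[max(0, a+b−1)] → w = 0.27
R2 (z=55.3): light=0.57, minor=0.61; AND[max(0, a+b−1)] → w = 0.18
R3 (z=57.8): medium=0.41, ¬minor=1−0.61=0.39; AND[max(0, a+b−1)] → w = 0.00
R4 (z=64.0): heavy=0.66 → w = 0.66
R5 (z=102.1): medium=0.41, none=0.86; AND[max(0, a+b−1)] → w = 0.27
Weighted average = (0.27·120.0 + 0.18·55.3 + 0.00·57.8 + 0.66·64.0 + 0.27·102.1) / (0.27 + 0.18 + 0.00 + 0.66 + 0.27)
  = 112.1610 / 1.3800 = 81.28

81.28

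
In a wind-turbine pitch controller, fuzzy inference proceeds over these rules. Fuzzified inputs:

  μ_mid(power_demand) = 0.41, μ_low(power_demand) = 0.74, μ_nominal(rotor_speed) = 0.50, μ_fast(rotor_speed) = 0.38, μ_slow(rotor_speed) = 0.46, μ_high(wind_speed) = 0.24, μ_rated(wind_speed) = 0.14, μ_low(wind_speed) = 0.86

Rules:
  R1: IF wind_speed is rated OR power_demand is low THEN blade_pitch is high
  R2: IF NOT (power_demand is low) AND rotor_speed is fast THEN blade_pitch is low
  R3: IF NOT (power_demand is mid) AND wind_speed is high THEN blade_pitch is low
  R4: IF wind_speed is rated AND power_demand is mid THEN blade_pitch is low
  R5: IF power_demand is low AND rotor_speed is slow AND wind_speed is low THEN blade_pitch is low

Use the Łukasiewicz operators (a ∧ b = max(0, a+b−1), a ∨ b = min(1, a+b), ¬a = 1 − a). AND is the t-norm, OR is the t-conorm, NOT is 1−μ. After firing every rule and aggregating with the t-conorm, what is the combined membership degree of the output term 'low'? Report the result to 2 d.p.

R1: rated=0.14, low=0.74; OR[min(1, a+b)] → w = 0.88
R2: ¬low=1−0.74=0.26, fast=0.38; AND[max(0, a+b−1)] → w = 0.00
R3: ¬mid=1−0.41=0.59, high=0.24; AND[max(0, a+b−1)] → w = 0.00
R4: rated=0.14, mid=0.41; AND[max(0, a+b−1)] → w = 0.00
R5: low=0.74, slow=0.46, low=0.86; AND[max(0, a+b−1)] → w = 0.06
Rules with consequent 'low': {R2, R3, R4, R5} → strengths 0.00, 0.00, 0.00, 0.06
Aggregate via t-conorm [min(1, a+b)]: 0.06

0.06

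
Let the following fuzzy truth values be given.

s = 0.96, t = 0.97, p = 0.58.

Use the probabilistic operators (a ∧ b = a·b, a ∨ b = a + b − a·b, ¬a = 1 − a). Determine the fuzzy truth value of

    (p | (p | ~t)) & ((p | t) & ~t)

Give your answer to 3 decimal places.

0.025

~t = 1 − 0.9700 = 0.0300
p | ~t = a + b − a·b on (0.5800, 0.0300) = 0.5926
p | (p | ~t) = a + b − a·b on (0.5800, 0.5926) = 0.8289
p | t = a + b − a·b on (0.5800, 0.9700) = 0.9874
~t = 1 − 0.9700 = 0.0300
(p | t) & ~t = a·b on (0.9874, 0.0300) = 0.0296
(p | (p | ~t)) & ((p | t) & ~t) = a·b on (0.8289, 0.0296) = 0.0246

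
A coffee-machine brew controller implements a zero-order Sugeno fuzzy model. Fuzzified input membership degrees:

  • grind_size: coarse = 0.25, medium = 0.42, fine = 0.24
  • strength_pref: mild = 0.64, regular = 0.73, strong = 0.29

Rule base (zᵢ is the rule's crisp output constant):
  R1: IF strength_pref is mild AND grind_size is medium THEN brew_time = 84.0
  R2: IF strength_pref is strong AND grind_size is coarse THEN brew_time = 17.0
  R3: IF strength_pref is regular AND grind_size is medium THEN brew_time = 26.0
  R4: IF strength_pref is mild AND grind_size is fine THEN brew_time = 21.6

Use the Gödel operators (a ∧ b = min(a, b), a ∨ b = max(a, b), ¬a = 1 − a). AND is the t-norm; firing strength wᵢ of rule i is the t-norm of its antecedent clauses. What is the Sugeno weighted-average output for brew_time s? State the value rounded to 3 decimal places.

41.830

R1 (z=84.0): mild=0.64, medium=0.42; AND[min(a, b)] → w = 0.42
R2 (z=17.0): strong=0.29, coarse=0.25; AND[min(a, b)] → w = 0.25
R3 (z=26.0): regular=0.73, medium=0.42; AND[min(a, b)] → w = 0.42
R4 (z=21.6): mild=0.64, fine=0.24; AND[min(a, b)] → w = 0.24
Weighted average = (0.42·84.0 + 0.25·17.0 + 0.42·26.0 + 0.24·21.6) / (0.42 + 0.25 + 0.42 + 0.24)
  = 55.6340 / 1.3300 = 41.830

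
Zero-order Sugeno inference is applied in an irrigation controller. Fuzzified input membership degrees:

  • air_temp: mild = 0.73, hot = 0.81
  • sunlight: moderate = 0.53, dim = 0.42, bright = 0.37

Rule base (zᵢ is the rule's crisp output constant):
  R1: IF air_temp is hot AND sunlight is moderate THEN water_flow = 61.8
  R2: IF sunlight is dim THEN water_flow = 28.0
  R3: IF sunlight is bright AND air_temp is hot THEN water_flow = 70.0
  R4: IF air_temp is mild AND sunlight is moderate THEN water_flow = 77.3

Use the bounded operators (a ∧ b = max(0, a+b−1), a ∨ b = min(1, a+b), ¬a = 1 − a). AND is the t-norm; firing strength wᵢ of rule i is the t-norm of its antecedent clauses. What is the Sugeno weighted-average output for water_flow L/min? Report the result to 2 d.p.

R1 (z=61.8): hot=0.81, moderate=0.53; AND[max(0, a+b−1)] → w = 0.34
R2 (z=28.0): dim=0.42 → w = 0.42
R3 (z=70.0): bright=0.37, hot=0.81; AND[max(0, a+b−1)] → w = 0.18
R4 (z=77.3): mild=0.73, moderate=0.53; AND[max(0, a+b−1)] → w = 0.26
Weighted average = (0.34·61.8 + 0.42·28.0 + 0.18·70.0 + 0.26·77.3) / (0.34 + 0.42 + 0.18 + 0.26)
  = 65.4700 / 1.2000 = 54.56

54.56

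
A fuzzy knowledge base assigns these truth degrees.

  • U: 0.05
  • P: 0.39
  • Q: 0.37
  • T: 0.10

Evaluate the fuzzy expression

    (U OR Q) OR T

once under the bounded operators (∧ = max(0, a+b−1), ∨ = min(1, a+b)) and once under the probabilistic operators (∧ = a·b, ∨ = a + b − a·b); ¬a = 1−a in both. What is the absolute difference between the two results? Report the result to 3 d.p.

0.059

Under bounded:
  U OR Q = min(1, a+b) on (0.05, 0.37) = 0.42
  (U OR Q) OR T = min(1, a+b) on (0.42, 0.10) = 0.52
  → value = 0.5200
Under probabilistic:
  U OR Q = a + b − a·b on (0.0500, 0.3700) = 0.4015
  (U OR Q) OR T = a + b − a·b on (0.4015, 0.1000) = 0.4613
  → value = 0.4613
|0.5200 − 0.4613| = 0.059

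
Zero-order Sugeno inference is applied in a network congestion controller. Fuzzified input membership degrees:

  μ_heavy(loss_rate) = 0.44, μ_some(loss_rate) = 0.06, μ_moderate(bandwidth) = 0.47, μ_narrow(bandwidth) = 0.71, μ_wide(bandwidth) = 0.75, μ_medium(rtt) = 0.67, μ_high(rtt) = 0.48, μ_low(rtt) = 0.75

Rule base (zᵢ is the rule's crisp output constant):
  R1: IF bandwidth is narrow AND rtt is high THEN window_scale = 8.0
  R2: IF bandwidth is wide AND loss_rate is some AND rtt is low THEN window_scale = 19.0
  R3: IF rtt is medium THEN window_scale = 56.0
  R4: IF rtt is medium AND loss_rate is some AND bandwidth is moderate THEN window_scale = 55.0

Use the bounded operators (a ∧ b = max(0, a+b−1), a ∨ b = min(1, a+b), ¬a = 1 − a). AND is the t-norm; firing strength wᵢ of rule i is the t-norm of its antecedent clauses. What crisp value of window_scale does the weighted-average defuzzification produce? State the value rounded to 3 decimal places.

R1 (z=8.0): narrow=0.71, high=0.48; AND[max(0, a+b−1)] → w = 0.19
R2 (z=19.0): wide=0.75, some=0.06, low=0.75; AND[max(0, a+b−1)] → w = 0.00
R3 (z=56.0): medium=0.67 → w = 0.67
R4 (z=55.0): medium=0.67, some=0.06, moderate=0.47; AND[max(0, a+b−1)] → w = 0.00
Weighted average = (0.19·8.0 + 0.00·19.0 + 0.67·56.0 + 0.00·55.0) / (0.19 + 0.00 + 0.67 + 0.00)
  = 39.0400 / 0.8600 = 45.395

45.395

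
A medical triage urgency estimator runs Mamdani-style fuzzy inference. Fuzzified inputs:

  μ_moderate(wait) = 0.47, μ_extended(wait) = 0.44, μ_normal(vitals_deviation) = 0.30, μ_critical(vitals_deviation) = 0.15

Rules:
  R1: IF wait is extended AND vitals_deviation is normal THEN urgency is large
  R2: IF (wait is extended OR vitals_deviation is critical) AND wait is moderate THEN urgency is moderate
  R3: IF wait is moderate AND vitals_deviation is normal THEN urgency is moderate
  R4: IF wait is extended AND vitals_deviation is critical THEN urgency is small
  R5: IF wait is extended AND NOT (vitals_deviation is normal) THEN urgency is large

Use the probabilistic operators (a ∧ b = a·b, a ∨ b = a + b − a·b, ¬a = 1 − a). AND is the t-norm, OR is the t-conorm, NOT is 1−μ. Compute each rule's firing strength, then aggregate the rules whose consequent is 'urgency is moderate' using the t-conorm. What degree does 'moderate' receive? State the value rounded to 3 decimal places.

R1: extended=0.44, normal=0.30; AND[a·b] → w = 0.1320
R2: (extended=0.44 OR critical=0.15) = 0.5240; AND[a·b] with moderate=0.47 → w = 0.2463
R3: moderate=0.47, normal=0.30; AND[a·b] → w = 0.1410
R4: extended=0.44, critical=0.15; AND[a·b] → w = 0.0660
R5: extended=0.44, ¬normal=1−0.30=0.70; AND[a·b] → w = 0.3080
Rules with consequent 'moderate': {R2, R3} → strengths 0.2463, 0.1410
Aggregate via t-conorm [a + b − a·b]: 0.3526

0.353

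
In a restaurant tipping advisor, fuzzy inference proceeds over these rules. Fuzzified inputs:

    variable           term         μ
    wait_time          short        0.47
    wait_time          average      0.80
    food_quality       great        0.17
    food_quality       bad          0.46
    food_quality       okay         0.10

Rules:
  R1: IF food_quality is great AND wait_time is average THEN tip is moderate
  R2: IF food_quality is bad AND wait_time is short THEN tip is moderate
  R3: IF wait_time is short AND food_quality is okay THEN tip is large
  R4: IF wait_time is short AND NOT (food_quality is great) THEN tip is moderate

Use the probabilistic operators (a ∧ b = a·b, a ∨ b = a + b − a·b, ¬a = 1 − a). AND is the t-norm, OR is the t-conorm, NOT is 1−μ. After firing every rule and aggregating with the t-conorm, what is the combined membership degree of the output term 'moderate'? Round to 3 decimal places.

R1: great=0.17, average=0.80; AND[a·b] → w = 0.1360
R2: bad=0.46, short=0.47; AND[a·b] → w = 0.2162
R3: short=0.47, okay=0.10; AND[a·b] → w = 0.0470
R4: short=0.47, ¬great=1−0.17=0.83; AND[a·b] → w = 0.3901
Rules with consequent 'moderate': {R1, R2, R4} → strengths 0.1360, 0.2162, 0.3901
Aggregate via t-conorm [a + b − a·b]: 0.5870

0.587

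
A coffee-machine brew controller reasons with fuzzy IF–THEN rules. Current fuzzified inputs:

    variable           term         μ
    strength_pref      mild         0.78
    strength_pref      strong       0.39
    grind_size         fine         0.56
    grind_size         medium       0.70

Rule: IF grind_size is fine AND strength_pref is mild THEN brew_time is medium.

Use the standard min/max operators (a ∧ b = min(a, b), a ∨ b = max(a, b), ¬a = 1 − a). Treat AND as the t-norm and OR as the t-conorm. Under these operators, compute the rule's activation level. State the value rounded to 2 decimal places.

firing strength: fine=0.56, mild=0.78; AND[min(a, b)] → w = 0.56

0.56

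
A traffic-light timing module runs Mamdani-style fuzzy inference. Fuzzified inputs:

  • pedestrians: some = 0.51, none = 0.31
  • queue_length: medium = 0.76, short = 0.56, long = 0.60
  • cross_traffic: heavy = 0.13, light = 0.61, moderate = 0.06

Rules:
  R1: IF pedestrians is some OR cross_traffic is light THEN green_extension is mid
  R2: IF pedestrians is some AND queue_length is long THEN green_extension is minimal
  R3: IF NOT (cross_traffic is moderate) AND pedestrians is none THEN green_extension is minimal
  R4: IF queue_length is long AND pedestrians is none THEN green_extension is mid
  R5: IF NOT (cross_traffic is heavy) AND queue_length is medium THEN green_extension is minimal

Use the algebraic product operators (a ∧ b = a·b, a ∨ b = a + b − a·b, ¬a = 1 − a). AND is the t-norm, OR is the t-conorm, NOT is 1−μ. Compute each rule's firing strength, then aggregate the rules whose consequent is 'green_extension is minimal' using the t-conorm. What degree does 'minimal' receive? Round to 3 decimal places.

R1: some=0.51, light=0.61; OR[a + b − a·b] → w = 0.8089
R2: some=0.51, long=0.60; AND[a·b] → w = 0.3060
R3: ¬moderate=1−0.06=0.94, none=0.31; AND[a·b] → w = 0.2914
R4: long=0.60, none=0.31; AND[a·b] → w = 0.1860
R5: ¬heavy=1−0.13=0.87, medium=0.76; AND[a·b] → w = 0.6612
Rules with consequent 'minimal': {R2, R3, R5} → strengths 0.3060, 0.2914, 0.6612
Aggregate via t-conorm [a + b − a·b]: 0.8334

0.833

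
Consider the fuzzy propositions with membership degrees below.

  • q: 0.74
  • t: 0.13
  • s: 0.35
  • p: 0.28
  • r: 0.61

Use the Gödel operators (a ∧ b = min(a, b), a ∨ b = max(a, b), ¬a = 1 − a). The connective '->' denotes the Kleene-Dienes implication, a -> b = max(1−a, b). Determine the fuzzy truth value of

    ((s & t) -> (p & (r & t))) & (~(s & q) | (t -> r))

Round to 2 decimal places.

0.87

s & t = min(a, b) on (0.35, 0.13) = 0.13
r & t = min(a, b) on (0.61, 0.13) = 0.13
p & (r & t) = min(a, b) on (0.28, 0.13) = 0.13
(s & t) -> (p & (r & t))  [Kleene-Dienes: max(1−a, b)] with a=0.13, b=0.13 → 0.87
s & q = min(a, b) on (0.35, 0.74) = 0.35
~(s & q) = 1 − 0.35 = 0.65
t -> r  [Kleene-Dienes: max(1−a, b)] with a=0.13, b=0.61 → 0.87
~(s & q) | (t -> r) = max(a, b) on (0.65, 0.87) = 0.87
((s & t) -> (p & (r & t))) & (~(s & q) | (t -> r)) = min(a, b) on (0.87, 0.87) = 0.87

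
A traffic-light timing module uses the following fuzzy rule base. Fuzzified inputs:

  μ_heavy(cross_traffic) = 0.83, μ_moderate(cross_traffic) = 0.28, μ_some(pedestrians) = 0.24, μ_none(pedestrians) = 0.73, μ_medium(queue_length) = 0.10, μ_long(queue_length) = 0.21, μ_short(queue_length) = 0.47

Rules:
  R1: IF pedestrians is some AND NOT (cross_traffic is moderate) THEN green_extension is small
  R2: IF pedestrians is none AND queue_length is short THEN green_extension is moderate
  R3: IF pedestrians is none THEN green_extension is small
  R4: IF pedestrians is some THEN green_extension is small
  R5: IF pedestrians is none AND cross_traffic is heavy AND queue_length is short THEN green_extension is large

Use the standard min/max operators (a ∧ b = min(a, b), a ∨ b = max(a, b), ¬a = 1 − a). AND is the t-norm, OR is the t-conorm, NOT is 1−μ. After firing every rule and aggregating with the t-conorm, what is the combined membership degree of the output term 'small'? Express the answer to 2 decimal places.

R1: some=0.24, ¬moderate=1−0.28=0.72; AND[min(a, b)] → w = 0.24
R2: none=0.73, short=0.47; AND[min(a, b)] → w = 0.47
R3: none=0.73 → w = 0.73
R4: some=0.24 → w = 0.24
R5: none=0.73, heavy=0.83, short=0.47; AND[min(a, b)] → w = 0.47
Rules with consequent 'small': {R1, R3, R4} → strengths 0.24, 0.73, 0.24
Aggregate via t-conorm [max(a, b)]: 0.73

0.73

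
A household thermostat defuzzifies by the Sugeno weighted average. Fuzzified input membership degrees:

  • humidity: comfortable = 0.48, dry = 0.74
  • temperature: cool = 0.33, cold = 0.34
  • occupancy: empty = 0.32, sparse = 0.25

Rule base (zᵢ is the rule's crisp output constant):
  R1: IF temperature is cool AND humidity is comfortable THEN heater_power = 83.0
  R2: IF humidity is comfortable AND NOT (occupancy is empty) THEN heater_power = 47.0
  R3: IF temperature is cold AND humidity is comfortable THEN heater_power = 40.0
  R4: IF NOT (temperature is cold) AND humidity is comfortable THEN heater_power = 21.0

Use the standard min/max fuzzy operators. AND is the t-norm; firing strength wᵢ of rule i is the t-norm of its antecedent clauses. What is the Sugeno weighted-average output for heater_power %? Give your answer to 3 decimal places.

R1 (z=83.0): cool=0.33, comfortable=0.48; AND[min(a, b)] → w = 0.33
R2 (z=47.0): comfortable=0.48, ¬empty=1−0.32=0.68; AND[min(a, b)] → w = 0.48
R3 (z=40.0): cold=0.34, comfortable=0.48; AND[min(a, b)] → w = 0.34
R4 (z=21.0): ¬cold=1−0.34=0.66, comfortable=0.48; AND[min(a, b)] → w = 0.48
Weighted average = (0.33·83.0 + 0.48·47.0 + 0.34·40.0 + 0.48·21.0) / (0.33 + 0.48 + 0.34 + 0.48)
  = 73.6300 / 1.6300 = 45.172

45.172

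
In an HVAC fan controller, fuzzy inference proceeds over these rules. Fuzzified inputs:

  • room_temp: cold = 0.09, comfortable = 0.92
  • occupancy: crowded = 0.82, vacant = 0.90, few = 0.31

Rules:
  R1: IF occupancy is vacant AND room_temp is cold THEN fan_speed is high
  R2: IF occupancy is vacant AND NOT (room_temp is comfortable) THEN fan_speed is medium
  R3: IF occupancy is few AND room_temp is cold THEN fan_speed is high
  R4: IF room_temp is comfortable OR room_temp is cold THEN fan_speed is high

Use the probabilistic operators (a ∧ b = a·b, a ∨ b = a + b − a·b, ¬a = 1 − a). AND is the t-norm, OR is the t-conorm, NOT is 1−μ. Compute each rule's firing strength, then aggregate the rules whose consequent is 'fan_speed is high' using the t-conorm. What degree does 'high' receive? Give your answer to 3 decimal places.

R1: vacant=0.90, cold=0.09; AND[a·b] → w = 0.0810
R2: vacant=0.90, ¬comfortable=1−0.92=0.08; AND[a·b] → w = 0.0720
R3: few=0.31, cold=0.09; AND[a·b] → w = 0.0279
R4: comfortable=0.92, cold=0.09; OR[a + b − a·b] → w = 0.9272
Rules with consequent 'high': {R1, R3, R4} → strengths 0.0810, 0.0279, 0.9272
Aggregate via t-conorm [a + b − a·b]: 0.9350

0.935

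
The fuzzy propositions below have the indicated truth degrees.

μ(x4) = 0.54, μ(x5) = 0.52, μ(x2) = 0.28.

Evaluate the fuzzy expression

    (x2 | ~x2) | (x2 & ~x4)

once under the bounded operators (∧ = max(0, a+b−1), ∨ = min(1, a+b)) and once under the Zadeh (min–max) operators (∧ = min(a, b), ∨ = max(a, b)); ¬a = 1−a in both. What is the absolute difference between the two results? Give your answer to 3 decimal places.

Under bounded:
  ~x2 = 1 − 0.28 = 0.72
  x2 | ~x2 = min(1, a+b) on (0.28, 0.72) = 1.00
  ~x4 = 1 − 0.54 = 0.46
  x2 & ~x4 = max(0, a+b−1) on (0.28, 0.46) = 0.00
  (x2 | ~x2) | (x2 & ~x4) = min(1, a+b) on (1.00, 0.00) = 1.00
  → value = 1.0000
Under Zadeh (min–max):
  ~x2 = 1 − 0.28 = 0.72
  x2 | ~x2 = max(a, b) on (0.28, 0.72) = 0.72
  ~x4 = 1 − 0.54 = 0.46
  x2 & ~x4 = min(a, b) on (0.28, 0.46) = 0.28
  (x2 | ~x2) | (x2 & ~x4) = max(a, b) on (0.72, 0.28) = 0.72
  → value = 0.7200
|1.0000 − 0.7200| = 0.280

0.280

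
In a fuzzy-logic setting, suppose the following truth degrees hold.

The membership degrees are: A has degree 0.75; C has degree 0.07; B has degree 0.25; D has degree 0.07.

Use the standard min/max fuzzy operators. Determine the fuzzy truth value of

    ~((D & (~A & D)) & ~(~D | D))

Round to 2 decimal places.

0.93

~A = 1 − 0.75 = 0.25
~A & D = min(a, b) on (0.25, 0.07) = 0.07
D & (~A & D) = min(a, b) on (0.07, 0.07) = 0.07
~D = 1 − 0.07 = 0.93
~D | D = max(a, b) on (0.93, 0.07) = 0.93
~(~D | D) = 1 − 0.93 = 0.07
(D & (~A & D)) & ~(~D | D) = min(a, b) on (0.07, 0.07) = 0.07
~((D & (~A & D)) & ~(~D | D)) = 1 − 0.07 = 0.93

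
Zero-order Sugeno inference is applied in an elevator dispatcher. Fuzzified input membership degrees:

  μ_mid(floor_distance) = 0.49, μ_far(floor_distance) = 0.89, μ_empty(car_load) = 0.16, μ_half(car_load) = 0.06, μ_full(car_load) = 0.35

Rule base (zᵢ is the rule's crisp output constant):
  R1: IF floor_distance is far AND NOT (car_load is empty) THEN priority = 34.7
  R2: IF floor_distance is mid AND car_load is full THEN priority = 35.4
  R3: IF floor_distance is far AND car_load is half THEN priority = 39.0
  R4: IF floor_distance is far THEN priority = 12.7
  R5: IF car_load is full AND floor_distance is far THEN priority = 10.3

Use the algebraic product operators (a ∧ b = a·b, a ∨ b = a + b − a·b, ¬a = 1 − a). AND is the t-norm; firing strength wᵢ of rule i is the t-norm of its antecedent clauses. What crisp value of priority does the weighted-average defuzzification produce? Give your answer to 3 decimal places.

22.358

R1 (z=34.7): far=0.89, ¬empty=1−0.16=0.84; AND[a·b] → w = 0.7476
R2 (z=35.4): mid=0.49, full=0.35; AND[a·b] → w = 0.1715
R3 (z=39.0): far=0.89, half=0.06; AND[a·b] → w = 0.0534
R4 (z=12.7): far=0.89 → w = 0.8900
R5 (z=10.3): full=0.35, far=0.89; AND[a·b] → w = 0.3115
Weighted average = (0.7476·34.7 + 0.1715·35.4 + 0.0534·39.0 + 0.8900·12.7 + 0.3115·10.3) / (0.7476 + 0.1715 + 0.0534 + 0.8900 + 0.3115)
  = 48.6069 / 2.1740 = 22.358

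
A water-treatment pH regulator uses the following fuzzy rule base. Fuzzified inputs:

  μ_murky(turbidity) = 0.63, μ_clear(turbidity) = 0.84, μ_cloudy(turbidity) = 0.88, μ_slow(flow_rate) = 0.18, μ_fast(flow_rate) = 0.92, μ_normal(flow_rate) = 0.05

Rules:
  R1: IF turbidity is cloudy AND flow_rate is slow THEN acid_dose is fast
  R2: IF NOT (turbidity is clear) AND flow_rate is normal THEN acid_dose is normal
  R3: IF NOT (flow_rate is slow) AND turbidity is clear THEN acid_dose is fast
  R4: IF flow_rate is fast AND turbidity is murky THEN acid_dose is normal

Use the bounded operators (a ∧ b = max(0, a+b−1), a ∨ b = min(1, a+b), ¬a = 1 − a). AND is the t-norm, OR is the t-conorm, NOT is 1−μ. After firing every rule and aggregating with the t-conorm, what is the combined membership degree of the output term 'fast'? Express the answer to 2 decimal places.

R1: cloudy=0.88, slow=0.18; AND[max(0, a+b−1)] → w = 0.06
R2: ¬clear=1−0.84=0.16, normal=0.05; AND[max(0, a+b−1)] → w = 0.00
R3: ¬slow=1−0.18=0.82, clear=0.84; AND[max(0, a+b−1)] → w = 0.66
R4: fast=0.92, murky=0.63; AND[max(0, a+b−1)] → w = 0.55
Rules with consequent 'fast': {R1, R3} → strengths 0.06, 0.66
Aggregate via t-conorm [min(1, a+b)]: 0.72

0.72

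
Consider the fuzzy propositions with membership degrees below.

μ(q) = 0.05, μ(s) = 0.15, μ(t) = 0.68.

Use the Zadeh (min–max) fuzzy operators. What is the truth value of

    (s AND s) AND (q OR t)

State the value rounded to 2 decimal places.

s AND s = min(a, b) on (0.15, 0.15) = 0.15
q OR t = max(a, b) on (0.05, 0.68) = 0.68
(s AND s) AND (q OR t) = min(a, b) on (0.15, 0.68) = 0.15

0.15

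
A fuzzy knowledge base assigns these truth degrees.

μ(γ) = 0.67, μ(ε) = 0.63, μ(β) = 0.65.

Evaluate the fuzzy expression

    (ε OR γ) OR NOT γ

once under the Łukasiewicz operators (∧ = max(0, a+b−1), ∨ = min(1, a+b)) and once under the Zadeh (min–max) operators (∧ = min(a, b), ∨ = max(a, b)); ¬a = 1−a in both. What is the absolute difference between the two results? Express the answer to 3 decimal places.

0.330

Under Łukasiewicz:
  ε OR γ = min(1, a+b) on (0.63, 0.67) = 1.00
  NOT γ = 1 − 0.67 = 0.33
  (ε OR γ) OR NOT γ = min(1, a+b) on (1.00, 0.33) = 1.00
  → value = 1.0000
Under Zadeh (min–max):
  ε OR γ = max(a, b) on (0.63, 0.67) = 0.67
  NOT γ = 1 − 0.67 = 0.33
  (ε OR γ) OR NOT γ = max(a, b) on (0.67, 0.33) = 0.67
  → value = 0.6700
|1.0000 − 0.6700| = 0.330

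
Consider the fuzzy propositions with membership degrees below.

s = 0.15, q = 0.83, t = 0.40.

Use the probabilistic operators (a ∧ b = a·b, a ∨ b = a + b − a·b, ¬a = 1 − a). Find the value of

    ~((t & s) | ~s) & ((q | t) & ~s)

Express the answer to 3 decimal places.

t & s = a·b on (0.4000, 0.1500) = 0.0600
~s = 1 − 0.1500 = 0.8500
(t & s) | ~s = a + b − a·b on (0.0600, 0.8500) = 0.8590
~((t & s) | ~s) = 1 − 0.8590 = 0.1410
q | t = a + b − a·b on (0.8300, 0.4000) = 0.8980
~s = 1 − 0.1500 = 0.8500
(q | t) & ~s = a·b on (0.8980, 0.8500) = 0.7633
~((t & s) | ~s) & ((q | t) & ~s) = a·b on (0.1410, 0.7633) = 0.1076

0.108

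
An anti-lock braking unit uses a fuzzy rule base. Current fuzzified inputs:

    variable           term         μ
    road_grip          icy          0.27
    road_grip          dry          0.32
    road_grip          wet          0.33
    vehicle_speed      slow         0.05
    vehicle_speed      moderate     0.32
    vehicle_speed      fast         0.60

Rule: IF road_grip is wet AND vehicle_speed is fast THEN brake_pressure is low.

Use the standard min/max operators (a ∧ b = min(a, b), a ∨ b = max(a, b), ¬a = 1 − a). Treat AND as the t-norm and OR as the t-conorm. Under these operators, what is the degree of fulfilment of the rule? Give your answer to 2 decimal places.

0.33

firing strength: wet=0.33, fast=0.60; AND[min(a, b)] → w = 0.33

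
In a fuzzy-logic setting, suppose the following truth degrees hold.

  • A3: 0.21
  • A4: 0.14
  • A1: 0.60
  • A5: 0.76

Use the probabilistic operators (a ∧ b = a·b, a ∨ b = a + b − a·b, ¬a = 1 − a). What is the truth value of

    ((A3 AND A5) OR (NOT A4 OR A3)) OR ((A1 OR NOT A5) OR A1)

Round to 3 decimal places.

0.989

A3 AND A5 = a·b on (0.2100, 0.7600) = 0.1596
NOT A4 = 1 − 0.1400 = 0.8600
NOT A4 OR A3 = a + b − a·b on (0.8600, 0.2100) = 0.8894
(A3 AND A5) OR (NOT A4 OR A3) = a + b − a·b on (0.1596, 0.8894) = 0.9071
NOT A5 = 1 − 0.7600 = 0.2400
A1 OR NOT A5 = a + b − a·b on (0.6000, 0.2400) = 0.6960
(A1 OR NOT A5) OR A1 = a + b − a·b on (0.6960, 0.6000) = 0.8784
((A3 AND A5) OR (NOT A4 OR A3)) OR ((A1 OR NOT A5) OR A1) = a + b − a·b on (0.9071, 0.8784) = 0.9887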